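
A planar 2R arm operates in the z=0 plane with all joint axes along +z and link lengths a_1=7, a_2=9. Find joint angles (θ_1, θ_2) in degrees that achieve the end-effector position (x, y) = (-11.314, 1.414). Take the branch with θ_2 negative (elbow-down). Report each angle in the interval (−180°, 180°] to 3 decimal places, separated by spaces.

-135.000 -89.997

cos θ_2 = (130.0060−7²−9²)/(2·7·9) = 0.0000; θ_2 = -89.9973° (elbow-down)
β = atan2(1.4140,-11.3140) = 172.8762°; ψ = atan2(-9.0000,7.0004) = -52.1233°
θ_1 = β − ψ = 224.9995°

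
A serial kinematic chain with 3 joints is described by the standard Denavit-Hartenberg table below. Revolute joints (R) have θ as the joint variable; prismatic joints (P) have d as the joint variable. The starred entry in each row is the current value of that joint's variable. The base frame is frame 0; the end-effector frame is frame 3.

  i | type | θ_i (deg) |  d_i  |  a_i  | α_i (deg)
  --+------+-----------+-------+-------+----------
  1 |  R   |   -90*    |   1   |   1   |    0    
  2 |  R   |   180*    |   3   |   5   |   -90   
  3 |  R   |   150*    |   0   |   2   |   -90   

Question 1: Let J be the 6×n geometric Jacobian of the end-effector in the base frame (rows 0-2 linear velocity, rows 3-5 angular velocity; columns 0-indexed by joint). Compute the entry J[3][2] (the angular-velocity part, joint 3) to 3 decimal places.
axis z_2 = (-1.0000,0.0000,0.0000); lever o_n−o_2 = (-0.0000,-1.7321,-1.0000)
cross product → J_v[:, 2] = (0.0000,-1.0000,1.7321)
J_ω[:, 2] = z_2
entry J[3][2] = -1.0000

-1.000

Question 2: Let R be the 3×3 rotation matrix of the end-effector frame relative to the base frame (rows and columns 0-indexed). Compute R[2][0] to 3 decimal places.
-0.500

End-effector x-axis (col 0 of R) = (-0.0000,-0.8660,-0.5000)
R[2][0] = -0.5000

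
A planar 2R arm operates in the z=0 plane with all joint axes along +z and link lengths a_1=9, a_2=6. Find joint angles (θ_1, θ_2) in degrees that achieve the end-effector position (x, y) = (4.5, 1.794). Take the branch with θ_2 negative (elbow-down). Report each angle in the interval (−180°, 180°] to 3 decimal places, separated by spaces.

59.997 -150.001

cos θ_2 = (23.4684−9²−6²)/(2·9·6) = -0.8660; θ_2 = -150.0009° (elbow-down)
β = atan2(1.7940,4.5000) = 21.7355°; ψ = atan2(-2.9999,3.8038) = -38.2616°
θ_1 = β − ψ = 59.9971°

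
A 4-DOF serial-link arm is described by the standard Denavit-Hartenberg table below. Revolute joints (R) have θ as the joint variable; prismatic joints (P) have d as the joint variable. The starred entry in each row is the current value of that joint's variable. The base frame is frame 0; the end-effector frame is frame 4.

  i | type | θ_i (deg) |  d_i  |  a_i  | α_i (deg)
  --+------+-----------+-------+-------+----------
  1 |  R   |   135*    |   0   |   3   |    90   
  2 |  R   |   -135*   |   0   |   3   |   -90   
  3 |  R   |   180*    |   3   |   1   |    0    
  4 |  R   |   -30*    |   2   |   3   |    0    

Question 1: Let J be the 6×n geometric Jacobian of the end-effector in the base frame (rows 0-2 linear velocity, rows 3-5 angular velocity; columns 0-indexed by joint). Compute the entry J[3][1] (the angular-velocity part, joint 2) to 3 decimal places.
0.707

axis z_1 = (0.7071,0.7071,0.0000); lever o_n−o_1 = (-3.8597,1.7384,-3.1126)
cross product → J_v[:, 1] = (-2.2010,2.2010,3.9584)
J_ω[:, 1] = z_1
entry J[3][1] = 0.7071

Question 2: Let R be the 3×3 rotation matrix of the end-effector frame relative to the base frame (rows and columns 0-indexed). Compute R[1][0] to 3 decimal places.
End-effector x-axis (col 0 of R) = (-0.7866,0.0795,0.6124)
R[1][0] = 0.0795

0.079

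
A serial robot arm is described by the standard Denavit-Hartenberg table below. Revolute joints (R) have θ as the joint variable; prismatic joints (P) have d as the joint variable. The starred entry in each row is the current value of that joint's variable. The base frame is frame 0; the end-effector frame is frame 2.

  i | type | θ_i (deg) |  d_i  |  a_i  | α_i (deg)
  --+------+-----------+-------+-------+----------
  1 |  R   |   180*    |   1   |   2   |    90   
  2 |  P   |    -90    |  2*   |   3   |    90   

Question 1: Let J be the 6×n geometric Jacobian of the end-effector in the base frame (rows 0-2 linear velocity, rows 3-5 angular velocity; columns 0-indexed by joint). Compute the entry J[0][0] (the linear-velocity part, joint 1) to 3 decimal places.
axis z_0 = ẑ; lever o_n−o_0 = (-2.0000,2.0000,-2.0000)
cross product → J_v[:, 0] = (-2.0000,-2.0000,0.0000)
J_ω[:, 0] = z_0
entry J[0][0] = -2.0000

-2.000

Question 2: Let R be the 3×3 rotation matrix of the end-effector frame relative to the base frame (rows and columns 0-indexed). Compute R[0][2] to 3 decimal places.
End-effector z-axis (col 2 of R) = (1.0000,-0.0000,-0.0000)
R[0][2] = 1.0000

1.000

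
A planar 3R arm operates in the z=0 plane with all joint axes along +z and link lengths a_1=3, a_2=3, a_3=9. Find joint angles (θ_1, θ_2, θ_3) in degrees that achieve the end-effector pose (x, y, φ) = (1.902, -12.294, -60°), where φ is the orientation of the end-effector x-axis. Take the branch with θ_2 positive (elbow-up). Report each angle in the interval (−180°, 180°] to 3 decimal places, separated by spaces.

wrist centre = target − a_3·(cos φ, sin φ) = (-2.5980, -4.4998)
cos θ_2 = (26.9975−3²−3²)/(2·3·3) = 0.4999; θ_2 = 60.0090° (elbow-up)
β = atan2(-4.4998,-2.5980) = -120.0005°; ψ = atan2(2.5983,4.4996) = 30.0045°
θ_1 = β − ψ = -150.0050°
θ_3 = φ − θ_1 − θ_2 = 29.9960° (wrapped to (-180°,180°])

-150.005 60.009 29.996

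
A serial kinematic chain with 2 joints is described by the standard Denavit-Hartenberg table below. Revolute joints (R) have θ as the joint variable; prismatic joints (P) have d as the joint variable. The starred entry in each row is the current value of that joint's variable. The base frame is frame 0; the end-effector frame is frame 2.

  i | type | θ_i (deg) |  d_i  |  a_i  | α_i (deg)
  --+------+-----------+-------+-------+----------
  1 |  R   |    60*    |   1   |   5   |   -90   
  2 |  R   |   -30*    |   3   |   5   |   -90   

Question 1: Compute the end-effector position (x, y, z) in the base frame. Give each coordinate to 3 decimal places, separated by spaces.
2.067 9.580 3.500

after link 1: o_1 = (2.5000, 4.3301, 1.0000)
after link 2: o_2 = (2.0670, 9.5801, 3.5000)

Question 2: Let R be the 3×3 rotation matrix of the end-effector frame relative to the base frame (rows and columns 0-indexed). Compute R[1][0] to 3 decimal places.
0.750

End-effector x-axis (col 0 of R) = (0.4330,0.7500,0.5000)
R[1][0] = 0.7500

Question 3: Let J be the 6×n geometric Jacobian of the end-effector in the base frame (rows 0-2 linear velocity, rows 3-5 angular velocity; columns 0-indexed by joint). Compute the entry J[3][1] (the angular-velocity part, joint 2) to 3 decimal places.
axis z_1 = (-0.8660,0.5000,0.0000); lever o_n−o_1 = (-0.4330,5.2500,2.5000)
cross product → J_v[:, 1] = (1.2500,2.1651,-4.3301)
J_ω[:, 1] = z_1
entry J[3][1] = -0.8660

-0.866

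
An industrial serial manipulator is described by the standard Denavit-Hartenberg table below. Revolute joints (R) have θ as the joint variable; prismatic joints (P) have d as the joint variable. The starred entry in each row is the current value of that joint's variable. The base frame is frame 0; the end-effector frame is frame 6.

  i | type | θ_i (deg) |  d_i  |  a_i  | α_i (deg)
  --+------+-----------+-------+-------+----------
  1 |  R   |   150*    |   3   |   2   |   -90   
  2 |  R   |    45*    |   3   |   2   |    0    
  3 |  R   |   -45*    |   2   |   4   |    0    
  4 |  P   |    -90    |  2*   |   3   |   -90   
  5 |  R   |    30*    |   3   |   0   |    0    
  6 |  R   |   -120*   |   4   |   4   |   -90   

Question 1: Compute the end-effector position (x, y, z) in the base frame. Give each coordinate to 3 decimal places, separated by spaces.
-17.983 -2.319 4.586

after link 1: o_1 = (-1.7321, 1.0000, 3.0000)
after link 2: o_2 = (-4.4568, -0.8910, 1.5858)
after link 3: o_3 = (-8.9209, -0.6230, 1.5858)
after link 4: o_4 = (-9.9209, -2.3551, 4.5858)
after link 5: o_5 = (-12.5190, -0.8551, 4.5858)
after link 6: o_6 = (-17.9831, -2.3192, 4.5858)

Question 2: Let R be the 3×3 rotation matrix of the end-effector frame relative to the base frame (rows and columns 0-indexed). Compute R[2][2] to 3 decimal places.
End-effector z-axis (col 2 of R) = (-0.0000,0.0000,1.0000)
R[2][2] = 1.0000

1.000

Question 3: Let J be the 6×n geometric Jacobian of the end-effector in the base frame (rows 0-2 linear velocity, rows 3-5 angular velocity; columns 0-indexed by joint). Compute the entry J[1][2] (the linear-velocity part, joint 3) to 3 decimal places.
1.500

axis z_2 = (-0.5000,-0.8660,0.0000); lever o_n−o_2 = (-13.5263,-1.4282,3.0000)
cross product → J_v[:, 2] = (-2.5981,1.5000,-11.0000)
J_ω[:, 2] = z_2
entry J[1][2] = 1.5000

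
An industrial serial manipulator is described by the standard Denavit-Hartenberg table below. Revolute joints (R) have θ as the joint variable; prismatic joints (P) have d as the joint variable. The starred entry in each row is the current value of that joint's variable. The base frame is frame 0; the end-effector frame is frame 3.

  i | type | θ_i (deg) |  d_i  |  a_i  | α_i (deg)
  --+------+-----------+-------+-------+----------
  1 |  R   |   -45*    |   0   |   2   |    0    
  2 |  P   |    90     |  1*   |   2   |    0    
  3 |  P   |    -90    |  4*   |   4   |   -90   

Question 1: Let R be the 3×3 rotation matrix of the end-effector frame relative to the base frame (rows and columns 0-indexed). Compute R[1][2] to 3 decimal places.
0.707

End-effector z-axis (col 2 of R) = (0.7071,0.7071,0.0000)
R[1][2] = 0.7071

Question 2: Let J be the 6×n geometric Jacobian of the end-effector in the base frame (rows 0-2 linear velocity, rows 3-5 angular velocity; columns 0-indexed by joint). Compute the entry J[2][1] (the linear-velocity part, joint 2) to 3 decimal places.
prismatic axis z_1 = (0.0000,0.0000,1.0000)
J_v[:, 1] = z_1; J_ω[:, 1] = (0,0,0)
entry J[2][1] = 1.0000

1.000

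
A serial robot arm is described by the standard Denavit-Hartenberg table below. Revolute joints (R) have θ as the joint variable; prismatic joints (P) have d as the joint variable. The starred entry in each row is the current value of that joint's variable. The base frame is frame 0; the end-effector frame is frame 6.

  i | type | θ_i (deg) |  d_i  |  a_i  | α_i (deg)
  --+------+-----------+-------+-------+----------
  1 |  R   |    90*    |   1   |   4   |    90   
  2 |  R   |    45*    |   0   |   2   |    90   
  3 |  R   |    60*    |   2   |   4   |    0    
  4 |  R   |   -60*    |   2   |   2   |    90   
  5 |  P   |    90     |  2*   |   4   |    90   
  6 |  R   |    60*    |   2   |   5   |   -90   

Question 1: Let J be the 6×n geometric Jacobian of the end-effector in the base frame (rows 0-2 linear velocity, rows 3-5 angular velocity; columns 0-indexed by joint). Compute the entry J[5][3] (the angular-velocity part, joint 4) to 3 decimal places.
axis z_3 = (0.0000,0.7071,-0.7071); lever o_n−o_3 = (-6.3301,8.8388,-3.1820)
cross product → J_v[:, 3] = (4.0000,4.4761,4.4761)
J_ω[:, 3] = z_3
entry J[5][3] = -0.7071

-0.707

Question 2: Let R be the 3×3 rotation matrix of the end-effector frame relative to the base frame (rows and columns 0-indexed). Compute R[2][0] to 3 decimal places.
End-effector x-axis (col 0 of R) = (-0.8660,0.3536,-0.3536)
R[2][0] = -0.3536

-0.354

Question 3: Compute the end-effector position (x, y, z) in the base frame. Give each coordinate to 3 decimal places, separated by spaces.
after link 1: o_1 = (0.0000, 4.0000, 1.0000)
after link 2: o_2 = (0.0000, 5.4142, 2.4142)
after link 3: o_3 = (3.4641, 8.2426, 2.4142)
after link 4: o_4 = (3.4641, 11.0711, 2.4142)
after link 5: o_5 = (1.4641, 13.8995, -0.4142)
after link 6: o_6 = (-2.8660, 17.0815, -0.7678)

-2.866 17.081 -0.768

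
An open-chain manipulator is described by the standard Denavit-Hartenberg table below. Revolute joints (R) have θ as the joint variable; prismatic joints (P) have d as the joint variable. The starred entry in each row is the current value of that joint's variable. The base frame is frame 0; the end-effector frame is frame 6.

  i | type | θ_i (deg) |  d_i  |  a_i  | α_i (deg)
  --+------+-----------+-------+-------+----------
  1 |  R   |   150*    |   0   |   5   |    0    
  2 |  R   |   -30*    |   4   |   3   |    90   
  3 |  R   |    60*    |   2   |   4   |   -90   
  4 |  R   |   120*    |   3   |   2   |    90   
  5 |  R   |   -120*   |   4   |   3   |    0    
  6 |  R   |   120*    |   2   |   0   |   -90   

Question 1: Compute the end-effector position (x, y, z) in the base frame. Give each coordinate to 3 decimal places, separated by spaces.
-9.134 7.954 11.949

after link 1: o_1 = (-4.3301, 2.5000, 0.0000)
after link 2: o_2 = (-5.8301, 5.0981, 4.0000)
after link 3: o_3 = (-5.0981, 7.8301, 7.4641)
after link 4: o_4 = (-5.0490, 4.2811, 8.0981)
after link 5: o_5 = (-7.8346, 7.7039, 10.4486)
after link 6: o_6 = (-9.1337, 7.9539, 11.9486)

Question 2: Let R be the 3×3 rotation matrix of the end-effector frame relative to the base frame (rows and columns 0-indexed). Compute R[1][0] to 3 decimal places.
End-effector x-axis (col 0 of R) = (-0.6250,-0.6495,-0.4330)
R[1][0] = -0.6495

-0.650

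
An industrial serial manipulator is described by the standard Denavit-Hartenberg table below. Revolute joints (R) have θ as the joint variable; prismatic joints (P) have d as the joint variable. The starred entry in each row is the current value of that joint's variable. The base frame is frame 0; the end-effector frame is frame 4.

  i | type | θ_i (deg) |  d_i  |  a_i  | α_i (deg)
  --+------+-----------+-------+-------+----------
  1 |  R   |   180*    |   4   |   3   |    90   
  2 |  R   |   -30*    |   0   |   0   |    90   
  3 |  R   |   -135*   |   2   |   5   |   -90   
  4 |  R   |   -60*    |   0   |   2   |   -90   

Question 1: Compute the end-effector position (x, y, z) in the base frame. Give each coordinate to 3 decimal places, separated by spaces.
2.540 -4.243 2.889

after link 1: o_1 = (-3.0000, 0.0000, 4.0000)
after link 2: o_2 = (-3.0000, 0.0000, 4.0000)
after link 3: o_3 = (1.0619, -3.5355, 4.0357)
after link 4: o_4 = (2.5403, -4.2426, 2.8893)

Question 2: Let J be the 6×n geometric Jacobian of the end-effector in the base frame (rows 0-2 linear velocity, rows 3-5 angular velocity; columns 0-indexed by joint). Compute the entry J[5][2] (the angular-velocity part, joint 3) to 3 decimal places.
axis z_2 = (0.5000,0.0000,-0.8660); lever o_n−o_2 = (5.5403,-4.2426,-1.1107)
cross product → J_v[:, 2] = (-3.6742,-4.2426,-2.1213)
J_ω[:, 2] = z_2
entry J[5][2] = -0.8660

-0.866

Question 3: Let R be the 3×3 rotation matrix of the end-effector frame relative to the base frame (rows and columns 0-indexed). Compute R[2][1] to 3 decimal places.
End-effector y-axis (col 1 of R) = (0.6124,0.7071,0.3536)
R[2][1] = 0.3536

0.354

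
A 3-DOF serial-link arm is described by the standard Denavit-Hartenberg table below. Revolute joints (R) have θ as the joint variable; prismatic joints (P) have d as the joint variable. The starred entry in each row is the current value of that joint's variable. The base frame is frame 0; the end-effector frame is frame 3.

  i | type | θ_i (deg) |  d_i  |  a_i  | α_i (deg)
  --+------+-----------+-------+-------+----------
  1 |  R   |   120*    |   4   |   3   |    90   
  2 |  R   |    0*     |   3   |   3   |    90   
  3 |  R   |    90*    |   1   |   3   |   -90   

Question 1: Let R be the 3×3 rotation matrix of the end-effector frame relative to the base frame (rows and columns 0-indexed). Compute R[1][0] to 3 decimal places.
End-effector x-axis (col 0 of R) = (0.8660,0.5000,0.0000)
R[1][0] = 0.5000

0.500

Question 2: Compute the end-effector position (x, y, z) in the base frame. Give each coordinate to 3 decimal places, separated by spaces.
2.196 8.196 3.000

after link 1: o_1 = (-1.5000, 2.5981, 4.0000)
after link 2: o_2 = (-0.4019, 6.6962, 4.0000)
after link 3: o_3 = (2.1962, 8.1962, 3.0000)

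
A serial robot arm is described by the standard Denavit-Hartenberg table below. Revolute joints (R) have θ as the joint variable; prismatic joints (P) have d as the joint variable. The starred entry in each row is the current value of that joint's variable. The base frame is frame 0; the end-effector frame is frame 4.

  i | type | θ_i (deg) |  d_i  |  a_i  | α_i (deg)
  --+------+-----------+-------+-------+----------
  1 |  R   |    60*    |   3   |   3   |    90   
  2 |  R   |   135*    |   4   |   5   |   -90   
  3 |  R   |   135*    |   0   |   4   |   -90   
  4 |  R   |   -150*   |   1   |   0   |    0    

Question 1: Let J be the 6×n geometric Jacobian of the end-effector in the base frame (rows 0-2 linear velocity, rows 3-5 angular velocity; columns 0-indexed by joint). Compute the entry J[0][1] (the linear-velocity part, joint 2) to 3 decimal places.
-0.518

axis z_1 = (0.8660,-0.5000,0.0000); lever o_n−o_1 = (1.1092,-1.8361,1.0355)
cross product → J_v[:, 1] = (-0.5178,-0.8968,-1.0355)
J_ω[:, 1] = z_1
entry J[0][1] = -0.5178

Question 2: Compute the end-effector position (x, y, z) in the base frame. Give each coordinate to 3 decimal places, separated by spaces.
after link 1: o_1 = (1.5000, 2.5981, 3.0000)
after link 2: o_2 = (3.1963, -2.4638, 6.5355)
after link 3: o_3 = (1.7468, 0.6825, 4.5355)
after link 4: o_4 = (2.6092, 0.7619, 4.0355)

2.609 0.762 4.036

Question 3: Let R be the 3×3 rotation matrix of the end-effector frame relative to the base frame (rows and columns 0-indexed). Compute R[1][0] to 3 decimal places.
End-effector x-axis (col 0 of R) = (0.1370,-0.9874,0.0795)
R[1][0] = -0.9874

-0.987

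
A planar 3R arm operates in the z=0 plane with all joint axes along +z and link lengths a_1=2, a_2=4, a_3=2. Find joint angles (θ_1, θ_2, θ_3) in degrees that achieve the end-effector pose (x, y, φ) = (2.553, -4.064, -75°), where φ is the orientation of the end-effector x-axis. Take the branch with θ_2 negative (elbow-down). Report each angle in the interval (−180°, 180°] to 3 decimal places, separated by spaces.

59.980 -134.988 0.008

wrist centre = target − a_3·(cos φ, sin φ) = (2.0354, -2.1321)
cos θ_2 = (8.6888−2²−4²)/(2·2·4) = -0.7070; θ_2 = -134.9875° (elbow-down)
β = atan2(-2.1321,2.0354) = -46.3304°; ψ = atan2(-2.8290,-0.8278) = -106.3101°
θ_1 = β − ψ = 59.9797°
θ_3 = φ − θ_1 − θ_2 = 0.0078° (wrapped to (-180°,180°])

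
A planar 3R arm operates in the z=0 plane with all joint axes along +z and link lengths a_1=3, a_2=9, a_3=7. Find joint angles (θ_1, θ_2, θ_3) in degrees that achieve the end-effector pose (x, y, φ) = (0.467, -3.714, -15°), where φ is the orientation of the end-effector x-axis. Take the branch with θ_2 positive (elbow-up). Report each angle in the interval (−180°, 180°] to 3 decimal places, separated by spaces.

wrist centre = target − a_3·(cos φ, sin φ) = (-6.2945, -1.9023)
cos θ_2 = (43.2391−3²−9²)/(2·3·9) = -0.8659; θ_2 = 149.9905° (elbow-up)
β = atan2(-1.9023,-6.2945) = -163.1846°; ψ = atan2(4.5013,-4.7935) = 136.8006°
θ_1 = β − ψ = -299.9851°
θ_3 = φ − θ_1 − θ_2 = 134.9946° (wrapped to (-180°,180°])

60.015 149.990 134.995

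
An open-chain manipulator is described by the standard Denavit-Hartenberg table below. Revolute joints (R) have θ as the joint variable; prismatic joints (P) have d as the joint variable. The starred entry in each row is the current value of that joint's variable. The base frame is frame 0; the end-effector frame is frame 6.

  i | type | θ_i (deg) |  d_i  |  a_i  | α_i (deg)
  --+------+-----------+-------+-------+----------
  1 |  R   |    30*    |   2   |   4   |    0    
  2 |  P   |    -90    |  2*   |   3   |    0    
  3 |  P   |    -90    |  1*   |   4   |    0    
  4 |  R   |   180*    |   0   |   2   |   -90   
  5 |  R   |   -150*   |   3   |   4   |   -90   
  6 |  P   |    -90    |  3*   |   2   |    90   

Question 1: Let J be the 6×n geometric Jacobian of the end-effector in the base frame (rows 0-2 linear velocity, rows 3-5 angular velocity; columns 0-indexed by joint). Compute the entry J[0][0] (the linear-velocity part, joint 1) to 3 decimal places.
axis z_0 = ẑ; lever o_n−o_0 = (-0.9689,1.7500,9.5981)
cross product → J_v[:, 0] = (-1.7500,-0.9689,0.0000)
J_ω[:, 0] = z_0
entry J[0][0] = -1.7500

-1.750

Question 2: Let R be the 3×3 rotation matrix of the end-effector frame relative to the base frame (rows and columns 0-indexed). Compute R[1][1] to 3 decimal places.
End-effector y-axis (col 1 of R) = (0.4330,0.2500,0.8660)
R[1][1] = 0.2500

0.250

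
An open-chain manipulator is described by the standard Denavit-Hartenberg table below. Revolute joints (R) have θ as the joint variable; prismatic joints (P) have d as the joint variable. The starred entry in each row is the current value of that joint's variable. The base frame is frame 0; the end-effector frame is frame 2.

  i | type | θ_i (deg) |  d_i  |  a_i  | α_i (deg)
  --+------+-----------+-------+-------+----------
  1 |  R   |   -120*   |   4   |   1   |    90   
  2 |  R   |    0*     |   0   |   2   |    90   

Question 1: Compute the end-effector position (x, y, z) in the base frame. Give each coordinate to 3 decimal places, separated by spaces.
-1.500 -2.598 4.000

after link 1: o_1 = (-0.5000, -0.8660, 4.0000)
after link 2: o_2 = (-1.5000, -2.5981, 4.0000)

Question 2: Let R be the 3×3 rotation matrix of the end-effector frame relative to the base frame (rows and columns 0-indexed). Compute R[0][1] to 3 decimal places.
-0.866

End-effector y-axis (col 1 of R) = (-0.8660,0.5000,0.0000)
R[0][1] = -0.8660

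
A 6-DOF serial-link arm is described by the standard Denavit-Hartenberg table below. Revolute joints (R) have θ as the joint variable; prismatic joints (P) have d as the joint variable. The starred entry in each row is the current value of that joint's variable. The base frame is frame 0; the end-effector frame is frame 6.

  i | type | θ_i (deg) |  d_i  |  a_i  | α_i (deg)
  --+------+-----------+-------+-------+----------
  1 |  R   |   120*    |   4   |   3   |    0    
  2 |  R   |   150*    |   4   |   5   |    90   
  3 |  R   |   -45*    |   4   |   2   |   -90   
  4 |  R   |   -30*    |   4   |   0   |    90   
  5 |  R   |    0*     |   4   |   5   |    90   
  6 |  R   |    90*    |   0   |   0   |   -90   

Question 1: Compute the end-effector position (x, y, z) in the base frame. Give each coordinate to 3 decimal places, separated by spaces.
after link 1: o_1 = (-1.5000, 2.5981, 4.0000)
after link 2: o_2 = (-1.5000, -2.4019, 8.0000)
after link 3: o_3 = (-5.5000, -3.8161, 6.5858)
after link 4: o_4 = (-5.5000, -6.6446, 9.4142)
after link 5: o_5 = (-11.4641, -8.2922, 7.7666)
after link 6: o_6 = (-11.4641, -8.2922, 7.7666)

-11.464 -8.292 7.767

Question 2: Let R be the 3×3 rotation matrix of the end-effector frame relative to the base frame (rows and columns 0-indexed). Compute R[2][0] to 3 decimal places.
0.354

End-effector x-axis (col 0 of R) = (-0.8660,0.3536,0.3536)
R[2][0] = 0.3536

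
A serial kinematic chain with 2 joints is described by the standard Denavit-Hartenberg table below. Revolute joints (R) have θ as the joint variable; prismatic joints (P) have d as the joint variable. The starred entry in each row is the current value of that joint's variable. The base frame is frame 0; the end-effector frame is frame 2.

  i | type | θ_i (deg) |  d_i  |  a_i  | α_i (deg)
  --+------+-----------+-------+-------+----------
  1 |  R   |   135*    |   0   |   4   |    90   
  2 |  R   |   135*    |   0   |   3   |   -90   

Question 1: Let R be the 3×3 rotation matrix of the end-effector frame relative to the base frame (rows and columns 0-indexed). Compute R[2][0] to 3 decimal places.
0.707

End-effector x-axis (col 0 of R) = (0.5000,-0.5000,0.7071)
R[2][0] = 0.7071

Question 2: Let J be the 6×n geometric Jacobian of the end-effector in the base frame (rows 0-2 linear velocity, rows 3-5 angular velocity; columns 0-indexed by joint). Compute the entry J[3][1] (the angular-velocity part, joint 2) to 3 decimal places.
0.707

axis z_1 = (0.7071,0.7071,0.0000); lever o_n−o_1 = (1.5000,-1.5000,2.1213)
cross product → J_v[:, 1] = (1.5000,-1.5000,-2.1213)
J_ω[:, 1] = z_1
entry J[3][1] = 0.7071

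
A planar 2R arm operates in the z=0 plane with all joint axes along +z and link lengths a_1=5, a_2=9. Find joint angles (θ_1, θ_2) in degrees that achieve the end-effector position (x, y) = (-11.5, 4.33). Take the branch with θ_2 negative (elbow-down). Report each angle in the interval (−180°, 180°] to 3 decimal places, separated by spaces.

cos θ_2 = (150.9989−5²−9²)/(2·5·9) = 0.5000; θ_2 = -60.0008° (elbow-down)
β = atan2(4.3300,-11.5000) = 159.3676°; ψ = atan2(-7.7943,9.4999) = -39.3676°
θ_1 = β − ψ = 198.7351°

-161.265 -60.001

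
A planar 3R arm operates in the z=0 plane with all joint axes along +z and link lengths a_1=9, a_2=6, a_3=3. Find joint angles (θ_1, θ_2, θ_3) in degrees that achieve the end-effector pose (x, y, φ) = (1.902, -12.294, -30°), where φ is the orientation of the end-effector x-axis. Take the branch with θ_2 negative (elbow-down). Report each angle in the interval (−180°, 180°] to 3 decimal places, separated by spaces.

wrist centre = target − a_3·(cos φ, sin φ) = (-0.6961, -10.7940)
cos θ_2 = (116.9950−9²−6²)/(2·9·6) = -0.0000; θ_2 = -90.0027° (elbow-down)
β = atan2(-10.7940,-0.6961) = -93.6897°; ψ = atan2(-6.0000,8.9997) = -33.6909°
θ_1 = β − ψ = -59.9989°
θ_3 = φ − θ_1 − θ_2 = 120.0015° (wrapped to (-180°,180°])

-59.999 -90.003 120.002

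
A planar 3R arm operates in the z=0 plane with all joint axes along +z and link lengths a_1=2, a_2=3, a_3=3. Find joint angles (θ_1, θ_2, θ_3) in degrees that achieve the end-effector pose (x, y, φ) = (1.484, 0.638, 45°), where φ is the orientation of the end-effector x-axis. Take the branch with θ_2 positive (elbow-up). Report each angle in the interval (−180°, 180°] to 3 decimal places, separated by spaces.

wrist centre = target − a_3·(cos φ, sin φ) = (-0.6373, -1.4833)
cos θ_2 = (2.6064−2²−3²)/(2·2·3) = -0.8661; θ_2 = 150.0122° (elbow-up)
β = atan2(-1.4833,-0.6373) = -113.2512°; ψ = atan2(1.4994,-0.5984) = 111.7559°
θ_1 = β − ψ = -225.0070°
θ_3 = φ − θ_1 − θ_2 = 119.9948° (wrapped to (-180°,180°])

134.993 150.012 119.995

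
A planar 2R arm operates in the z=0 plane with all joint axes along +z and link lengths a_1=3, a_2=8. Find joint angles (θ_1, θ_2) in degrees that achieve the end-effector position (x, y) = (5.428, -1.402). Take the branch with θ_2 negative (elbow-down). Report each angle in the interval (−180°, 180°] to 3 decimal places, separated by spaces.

120.005 -150.005

cos θ_2 = (31.4288−3²−8²)/(2·3·8) = -0.8661; θ_2 = -150.0048° (elbow-down)
β = atan2(-1.4020,5.4280) = -14.4824°; ψ = atan2(-3.9994,-3.9285) = -134.4877°
θ_1 = β − ψ = 120.0053°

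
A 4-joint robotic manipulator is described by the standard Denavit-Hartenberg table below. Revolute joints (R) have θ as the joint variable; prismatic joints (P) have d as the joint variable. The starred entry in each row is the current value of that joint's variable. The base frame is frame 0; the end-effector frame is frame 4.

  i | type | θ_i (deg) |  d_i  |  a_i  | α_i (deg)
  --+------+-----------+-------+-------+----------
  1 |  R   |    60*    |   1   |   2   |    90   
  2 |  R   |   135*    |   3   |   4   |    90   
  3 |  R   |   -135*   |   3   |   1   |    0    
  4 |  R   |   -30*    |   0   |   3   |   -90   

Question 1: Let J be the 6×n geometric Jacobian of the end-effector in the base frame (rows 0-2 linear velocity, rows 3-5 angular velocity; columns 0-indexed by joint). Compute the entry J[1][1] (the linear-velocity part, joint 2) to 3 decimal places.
-2.079

axis z_1 = (0.8660,-0.5000,0.0000); lever o_n−o_1 = (2.2342,0.8369,2.4007)
cross product → J_v[:, 1] = (-1.2004,-2.0791,1.8419)
J_ω[:, 1] = z_1
entry J[1][1] = -2.0791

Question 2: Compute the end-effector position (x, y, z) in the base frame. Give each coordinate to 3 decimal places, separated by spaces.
after link 1: o_1 = (1.0000, 1.7321, 1.0000)
after link 2: o_2 = (2.1839, -2.2174, 3.8284)
after link 3: o_3 = (2.8822, 0.4062, 5.4497)
after link 4: o_4 = (3.2342, 2.5690, 3.4007)

3.234 2.569 3.401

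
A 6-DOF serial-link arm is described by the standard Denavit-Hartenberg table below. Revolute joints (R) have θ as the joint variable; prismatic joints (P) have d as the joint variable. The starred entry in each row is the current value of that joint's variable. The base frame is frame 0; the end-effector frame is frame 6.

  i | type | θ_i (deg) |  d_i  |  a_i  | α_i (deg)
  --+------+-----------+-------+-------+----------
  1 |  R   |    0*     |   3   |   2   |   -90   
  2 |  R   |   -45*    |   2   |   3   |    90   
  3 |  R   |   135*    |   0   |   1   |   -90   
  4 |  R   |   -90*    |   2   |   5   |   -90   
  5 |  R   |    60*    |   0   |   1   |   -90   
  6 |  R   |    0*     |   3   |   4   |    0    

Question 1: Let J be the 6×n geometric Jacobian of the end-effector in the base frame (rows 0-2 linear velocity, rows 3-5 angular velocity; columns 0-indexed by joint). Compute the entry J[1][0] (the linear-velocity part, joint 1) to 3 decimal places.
2.070

axis z_0 = ẑ; lever o_n−o_0 = (2.0702,5.4154,10.0026)
cross product → J_v[:, 0] = (-5.4154,2.0702,0.0000)
J_ω[:, 0] = z_0
entry J[1][0] = 2.0702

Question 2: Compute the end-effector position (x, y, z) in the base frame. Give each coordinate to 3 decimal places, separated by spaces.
after link 1: o_1 = (2.0000, 0.0000, 3.0000)
after link 2: o_2 = (4.1213, 2.0000, 5.1213)
after link 3: o_3 = (3.6213, 2.7071, 4.6213)
after link 4: o_4 = (-0.9142, 1.2929, 7.1569)
after link 5: o_5 = (-0.8348, 1.9053, 7.9434)
after link 6: o_6 = (2.0702, 5.4154, 10.0026)

2.070 5.415 10.003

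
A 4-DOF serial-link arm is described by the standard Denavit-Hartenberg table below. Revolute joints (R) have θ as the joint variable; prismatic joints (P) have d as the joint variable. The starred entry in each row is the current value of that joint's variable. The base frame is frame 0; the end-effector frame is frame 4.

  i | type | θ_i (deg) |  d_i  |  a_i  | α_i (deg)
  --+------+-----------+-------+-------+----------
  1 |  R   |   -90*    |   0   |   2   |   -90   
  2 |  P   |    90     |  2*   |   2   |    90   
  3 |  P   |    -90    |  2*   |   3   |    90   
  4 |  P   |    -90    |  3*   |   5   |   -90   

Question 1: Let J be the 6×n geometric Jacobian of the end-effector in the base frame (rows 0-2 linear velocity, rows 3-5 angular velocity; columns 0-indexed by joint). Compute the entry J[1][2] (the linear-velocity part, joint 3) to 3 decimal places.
prismatic axis z_2 = (0.0000,-1.0000,0.0000)
J_v[:, 2] = z_2; J_ω[:, 2] = (0,0,0)
entry J[1][2] = -1.0000

-1.000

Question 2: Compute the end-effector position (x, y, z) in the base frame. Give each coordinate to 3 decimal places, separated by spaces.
after link 1: o_1 = (0.0000, -2.0000, 0.0000)
after link 2: o_2 = (2.0000, -2.0000, -2.0000)
after link 3: o_3 = (-1.0000, -4.0000, -2.0000)
after link 4: o_4 = (-1.0000, 1.0000, 1.0000)

-1.000 1.000 1.000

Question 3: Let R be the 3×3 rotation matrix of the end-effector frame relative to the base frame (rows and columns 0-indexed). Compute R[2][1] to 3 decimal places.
-1.000

End-effector y-axis (col 1 of R) = (0.0000,-0.0000,-1.0000)
R[2][1] = -1.0000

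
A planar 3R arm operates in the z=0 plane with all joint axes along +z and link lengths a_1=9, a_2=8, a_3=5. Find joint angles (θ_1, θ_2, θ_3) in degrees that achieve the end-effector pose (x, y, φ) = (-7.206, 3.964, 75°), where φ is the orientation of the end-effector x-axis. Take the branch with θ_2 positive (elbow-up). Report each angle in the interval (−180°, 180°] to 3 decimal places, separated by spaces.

wrist centre = target − a_3·(cos φ, sin φ) = (-8.5001, -0.8656)
cos θ_2 = (73.0009−9²−8²)/(2·9·8) = -0.5000; θ_2 = 119.9996° (elbow-up)
β = atan2(-0.8656,-8.5001) = -174.1852°; ψ = atan2(6.9282,5.0001) = 54.1823°
θ_1 = β − ψ = -228.3675°
θ_3 = φ − θ_1 − θ_2 = -176.6321° (wrapped to (-180°,180°])

131.633 120.000 -176.632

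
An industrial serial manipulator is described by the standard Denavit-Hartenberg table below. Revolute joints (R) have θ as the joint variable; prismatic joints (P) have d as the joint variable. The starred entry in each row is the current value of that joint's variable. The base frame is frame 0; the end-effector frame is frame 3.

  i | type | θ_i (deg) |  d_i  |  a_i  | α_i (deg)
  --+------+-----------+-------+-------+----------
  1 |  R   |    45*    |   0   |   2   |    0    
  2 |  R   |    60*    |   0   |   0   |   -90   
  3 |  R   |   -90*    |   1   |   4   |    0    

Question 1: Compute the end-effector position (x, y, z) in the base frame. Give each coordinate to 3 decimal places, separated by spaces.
0.448 1.155 4.000

after link 1: o_1 = (1.4142, 1.4142, 0.0000)
after link 2: o_2 = (1.4142, 1.4142, 0.0000)
after link 3: o_3 = (0.4483, 1.1554, 4.0000)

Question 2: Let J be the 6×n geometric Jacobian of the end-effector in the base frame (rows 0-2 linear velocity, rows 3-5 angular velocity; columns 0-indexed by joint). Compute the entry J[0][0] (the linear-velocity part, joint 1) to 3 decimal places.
axis z_0 = ẑ; lever o_n−o_0 = (0.4483,1.1554,4.0000)
cross product → J_v[:, 0] = (-1.1554,0.4483,0.0000)
J_ω[:, 0] = z_0
entry J[0][0] = -1.1554

-1.155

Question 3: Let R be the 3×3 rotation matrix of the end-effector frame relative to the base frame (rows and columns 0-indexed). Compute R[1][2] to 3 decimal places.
End-effector z-axis (col 2 of R) = (-0.9659,-0.2588,0.0000)
R[1][2] = -0.2588

-0.259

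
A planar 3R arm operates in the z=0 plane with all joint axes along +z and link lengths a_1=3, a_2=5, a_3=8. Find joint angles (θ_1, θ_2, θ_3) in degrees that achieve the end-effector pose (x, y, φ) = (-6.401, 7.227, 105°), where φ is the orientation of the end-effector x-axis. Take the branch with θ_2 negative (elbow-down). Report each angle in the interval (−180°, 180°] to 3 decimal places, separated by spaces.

wrist centre = target − a_3·(cos φ, sin φ) = (-4.3304, -0.5004)
cos θ_2 = (19.0032−3²−5²)/(2·3·5) = -0.4999; θ_2 = -119.9930° (elbow-down)
β = atan2(-0.5004,-4.3304) = -173.4084°; ψ = atan2(-4.3304,0.5005) = -83.4068°
θ_1 = β − ψ = -90.0016°
θ_3 = φ − θ_1 − θ_2 = -45.0054° (wrapped to (-180°,180°])

-90.002 -119.993 -45.005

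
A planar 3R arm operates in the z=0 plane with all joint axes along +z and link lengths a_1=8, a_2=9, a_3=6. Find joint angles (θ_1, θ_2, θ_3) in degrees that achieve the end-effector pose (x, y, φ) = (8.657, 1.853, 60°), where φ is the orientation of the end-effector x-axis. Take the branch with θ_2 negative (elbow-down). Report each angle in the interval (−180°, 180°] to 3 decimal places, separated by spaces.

wrist centre = target − a_3·(cos φ, sin φ) = (5.6570, -3.3432)
cos θ_2 = (43.1783−8²−9²)/(2·8·9) = -0.7071; θ_2 = -134.9990° (elbow-down)
β = atan2(-3.3432,5.6570) = -30.5821°; ψ = atan2(-6.3641,1.6361) = -75.5820°
θ_1 = β − ψ = 44.9999°
θ_3 = φ − θ_1 − θ_2 = 149.9991° (wrapped to (-180°,180°])

45.000 -134.999 149.999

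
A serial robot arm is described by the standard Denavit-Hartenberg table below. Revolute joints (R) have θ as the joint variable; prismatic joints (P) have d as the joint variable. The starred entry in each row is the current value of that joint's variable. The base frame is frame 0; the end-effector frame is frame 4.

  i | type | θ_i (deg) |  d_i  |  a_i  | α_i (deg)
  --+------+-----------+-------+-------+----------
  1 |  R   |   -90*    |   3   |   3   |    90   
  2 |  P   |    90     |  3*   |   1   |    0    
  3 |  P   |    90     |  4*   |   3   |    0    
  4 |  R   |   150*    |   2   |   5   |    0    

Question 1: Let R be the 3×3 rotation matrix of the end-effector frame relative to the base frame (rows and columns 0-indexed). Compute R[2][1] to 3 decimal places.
0.866

End-effector y-axis (col 1 of R) = (0.0000,-0.5000,0.8660)
R[2][1] = 0.8660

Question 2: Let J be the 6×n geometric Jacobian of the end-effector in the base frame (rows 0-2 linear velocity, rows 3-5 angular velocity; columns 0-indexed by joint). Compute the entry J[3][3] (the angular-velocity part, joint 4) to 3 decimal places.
-1.000

axis z_3 = (-1.0000,-0.0000,0.0000); lever o_n−o_3 = (-2.0000,-4.3301,-2.5000)
cross product → J_v[:, 3] = (0.0000,-2.5000,4.3301)
J_ω[:, 3] = z_3
entry J[3][3] = -1.0000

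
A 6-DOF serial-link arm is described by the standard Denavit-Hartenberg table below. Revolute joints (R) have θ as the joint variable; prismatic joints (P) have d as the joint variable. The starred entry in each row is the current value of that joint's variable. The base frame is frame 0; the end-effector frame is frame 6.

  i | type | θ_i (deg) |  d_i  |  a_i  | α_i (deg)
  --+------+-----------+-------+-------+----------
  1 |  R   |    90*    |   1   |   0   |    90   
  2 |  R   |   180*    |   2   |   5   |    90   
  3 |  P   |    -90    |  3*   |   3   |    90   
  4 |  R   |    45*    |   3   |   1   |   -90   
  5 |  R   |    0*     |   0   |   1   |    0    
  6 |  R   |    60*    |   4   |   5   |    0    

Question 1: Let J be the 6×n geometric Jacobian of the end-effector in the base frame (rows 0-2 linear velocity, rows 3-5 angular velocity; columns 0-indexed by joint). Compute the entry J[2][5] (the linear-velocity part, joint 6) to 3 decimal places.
axis z_5 = (0.7071,0.0000,0.7071); lever o_n−o_5 = (1.0607,-4.3301,4.5962)
cross product → J_v[:, 5] = (3.0619,-2.5000,-3.0619)
J_ω[:, 5] = z_5
entry J[2][5] = -3.0619

-3.062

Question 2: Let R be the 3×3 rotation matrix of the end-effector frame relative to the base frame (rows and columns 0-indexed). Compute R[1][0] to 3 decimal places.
-0.866

End-effector x-axis (col 0 of R) = (-0.3536,-0.8660,0.3536)
R[1][0] = -0.8660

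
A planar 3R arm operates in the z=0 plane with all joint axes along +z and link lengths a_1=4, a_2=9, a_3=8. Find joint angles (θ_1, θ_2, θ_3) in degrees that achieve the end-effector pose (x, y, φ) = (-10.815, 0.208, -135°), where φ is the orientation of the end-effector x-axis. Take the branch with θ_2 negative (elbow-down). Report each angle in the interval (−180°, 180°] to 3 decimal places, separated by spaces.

wrist centre = target − a_3·(cos φ, sin φ) = (-5.1581, 5.8649)
cos θ_2 = (61.0030−4²−9²)/(2·4·9) = -0.5000; θ_2 = -119.9973° (elbow-down)
β = atan2(5.8649,-5.1581) = 131.3317°; ψ = atan2(-7.7944,-0.4996) = -93.6677°
θ_1 = β − ψ = 224.9993°
θ_3 = φ − θ_1 − θ_2 = 119.9979° (wrapped to (-180°,180°])

-135.001 -119.997 119.998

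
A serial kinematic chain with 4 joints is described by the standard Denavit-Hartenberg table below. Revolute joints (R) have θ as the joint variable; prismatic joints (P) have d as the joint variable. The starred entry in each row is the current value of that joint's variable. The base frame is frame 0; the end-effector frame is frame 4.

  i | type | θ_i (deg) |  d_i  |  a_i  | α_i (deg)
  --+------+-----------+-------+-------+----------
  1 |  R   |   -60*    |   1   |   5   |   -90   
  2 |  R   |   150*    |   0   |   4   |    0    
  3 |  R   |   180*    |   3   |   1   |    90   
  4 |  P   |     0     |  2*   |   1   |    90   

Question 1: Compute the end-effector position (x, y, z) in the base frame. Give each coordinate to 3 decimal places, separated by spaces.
after link 1: o_1 = (2.5000, -4.3301, 1.0000)
after link 2: o_2 = (0.7679, -1.3301, -1.0000)
after link 3: o_3 = (3.7990, -0.5801, -0.5000)
after link 4: o_4 = (3.7321, -0.4641, 1.7321)

3.732 -0.464 1.732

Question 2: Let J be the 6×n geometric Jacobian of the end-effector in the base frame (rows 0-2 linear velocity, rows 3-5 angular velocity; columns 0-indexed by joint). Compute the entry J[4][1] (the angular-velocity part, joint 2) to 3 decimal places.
axis z_1 = (0.8660,0.5000,0.0000); lever o_n−o_1 = (1.2321,3.8660,0.7321)
cross product → J_v[:, 1] = (0.3660,-0.6340,2.7321)
J_ω[:, 1] = z_1
entry J[4][1] = 0.5000

0.500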